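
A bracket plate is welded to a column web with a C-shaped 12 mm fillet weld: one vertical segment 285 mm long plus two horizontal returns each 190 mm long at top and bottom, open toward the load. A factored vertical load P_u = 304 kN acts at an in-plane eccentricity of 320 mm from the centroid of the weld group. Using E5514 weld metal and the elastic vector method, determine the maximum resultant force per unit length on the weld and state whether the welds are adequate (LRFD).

E55XX → F_EXX = 550 MPa.
Total weld length L_w = 665 mm. Treat welds as unit-width lines.
Centroid: x̄ = 2×190×95 / 665 = 54.29 mm from the vertical weld.
Polar moment about centroid: J = I_x + I_y = [285³/12 + 2×190×142.5²] + [285×54.29² + 2(190³/12 + 190×40.71²)] = 12260000 mm³.
Direct shear f_v = P/L_w = 304×10³ / 665 = 457.1 N/mm (vertical).
Torsion M = P·e = 304×10³ × 320 = 97280000 N·mm.
Critical point at (x, y) = (135.7, 142.5) from centroid. f_tx = M·y/J = 1131 N/mm; f_ty = M·x/J = 1077 N/mm.
Resultant f_max = √[f_tx² + (f_v + f_ty)²] = √[1131² + (457.1 + 1077)²] = 1906 N/mm.
Capacity per unit length: φr_n = 0.75 × 0.6 × 550 × (0.707 × 12) = 2100 N/mm.
1906 ≤ 2100 → adequate.

f_max ≈ 1910 N/mm; adequate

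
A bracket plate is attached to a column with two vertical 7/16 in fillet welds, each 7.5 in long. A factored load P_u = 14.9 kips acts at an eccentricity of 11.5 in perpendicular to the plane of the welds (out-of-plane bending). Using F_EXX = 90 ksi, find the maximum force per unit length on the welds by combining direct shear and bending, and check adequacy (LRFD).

L_w = 2 × 7.5 = 15 in; section modulus (unit throat) S = 2 × L²/6 = 18.75 in².
Direct shear f_v = P/L_w = 14.9/15 = 0.9933 kip/in.
Moment M = P × e = 14.9 × 11.5 = 171.35 kip·in; bending f_b = M/S = 9.139 kip/in.
f_max = √(f_v² + f_b²) = √(0.9933² + 9.139²) = 9.192 kip/in.
φr_n = 0.75 × 0.6 × 90 × (0.707 × 0.4375) = 12.53 kip/in → adequate.

f_max ≈ 9.19 kip/in; adequate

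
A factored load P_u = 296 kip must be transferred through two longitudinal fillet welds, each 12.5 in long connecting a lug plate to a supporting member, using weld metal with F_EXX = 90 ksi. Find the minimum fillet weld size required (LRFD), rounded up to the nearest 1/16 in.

w = 7/16 in

Total weld length L = 25 in.
Required throat t_e = P_u / (φ × 0.6 F_EXX × L) = 296 / (0.75 × 0.6 × 90 × 25) = 0.2923 in.
Required leg w = t_e / 0.707 = 0.4135 in → use 7/16 in.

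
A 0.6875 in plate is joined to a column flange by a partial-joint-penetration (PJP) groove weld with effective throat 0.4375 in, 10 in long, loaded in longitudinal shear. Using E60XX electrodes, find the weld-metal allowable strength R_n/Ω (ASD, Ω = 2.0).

R_n/Ω ≈ 78.8 kip

E60XX → F_EXX = 60 ksi.
Effective throat (given) t_e = 0.4375 in.
A_we = 0.4375 × 10 = 4.375 in².
F_nw = 0.6 F_EXX = 36 ksi.
R_n/Ω = (36 × 4.375) / 2.0 = 78.75 kip.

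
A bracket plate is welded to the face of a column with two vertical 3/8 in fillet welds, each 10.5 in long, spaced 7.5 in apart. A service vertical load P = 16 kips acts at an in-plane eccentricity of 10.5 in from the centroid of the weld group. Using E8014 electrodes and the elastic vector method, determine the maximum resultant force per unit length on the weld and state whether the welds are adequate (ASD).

f_max ≈ 2.73 kip/in; adequate

E80XX → F_EXX = 80 ksi.
Total weld length L_w = 21 in. Treat welds as unit-width lines.
Polar moment about centroid: J = 2[d³/12 + d(b/2)²] = 2[10.5³/12 + 10.5×3.75²] = 488.2 in³.
Direct shear f_v = P/L_w = 16 / 21 = 0.7619 kip/in (vertical).
Torsion M = P·e = 16 × 10.5 = 168 kip·in.
Critical point at (x, y) = (3.75, 5.25) from centroid. f_tx = M·y/J = 1.806 kip/in; f_ty = M·x/J = 1.29 kip/in.
Resultant f_max = √[f_tx² + (f_v + f_ty)²] = √[1.806² + (0.7619 + 1.29)²] = 2.734 kip/in.
Capacity per unit length: r_n/Ω = (1/2.0) × 0.6 × 80 × (0.707 × 0.375) = 6.363 kip/in.
2.734 ≤ 6.363 → adequate.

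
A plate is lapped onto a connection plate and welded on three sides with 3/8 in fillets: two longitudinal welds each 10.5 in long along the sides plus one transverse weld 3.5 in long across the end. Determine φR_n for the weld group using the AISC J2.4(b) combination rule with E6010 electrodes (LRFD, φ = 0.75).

E60XX → F_EXX = 60 ksi.
t_e = 0.707 × 0.375 = 0.2651 in.
R_nwl = 0.6 × 60 × 0.2651 × 21 = 200.4 kips (longitudinal, 2 welds).
R_nwt = 0.6 × 60 × 0.2651 × 3.5 = 33.41 kips (transverse, base value).
(i) R_nwl + R_nwt = 233.8 kips; (ii) 0.85 R_nwl + 1.5 R_nwt = 220.5 kips.
R_n = max = 233.8 kips [governs: (i)]; φR_n = 175.4 kips.

φR_n ≈ 175 kips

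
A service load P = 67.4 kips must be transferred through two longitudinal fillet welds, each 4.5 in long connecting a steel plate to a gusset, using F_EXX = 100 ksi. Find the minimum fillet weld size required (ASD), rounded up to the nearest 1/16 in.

Total weld length L = 9 in.
Required throat t_e = P × Ω / (0.6 F_EXX × L) = 67.4 × 2.0 / (0.6 × 100 × 9) = 0.2496 in.
Required leg w = t_e / 0.707 = 0.3531 in → use 3/8 in.

w = 3/8 in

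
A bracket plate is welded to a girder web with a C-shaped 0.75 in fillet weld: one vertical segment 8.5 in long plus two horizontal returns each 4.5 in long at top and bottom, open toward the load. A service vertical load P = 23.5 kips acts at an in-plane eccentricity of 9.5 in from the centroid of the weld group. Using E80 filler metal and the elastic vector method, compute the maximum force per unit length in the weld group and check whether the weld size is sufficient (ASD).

f_max ≈ 5.74 kip/in; adequate

E80XX → F_EXX = 80 ksi.
Total weld length L_w = 17.5 in. Treat welds as unit-width lines.
Centroid: x̄ = 2×4.5×2.25 / 17.5 = 1.157 in from the vertical weld.
Polar moment about centroid: J = I_x + I_y = [8.5³/12 + 2×4.5×4.25²] + [8.5×1.157² + 2(4.5³/12 + 4.5×1.093²)] = 251.1 in³.
Direct shear f_v = P/L_w = 23.5 / 17.5 = 1.343 kip/in (vertical).
Torsion M = P·e = 23.5 × 9.5 = 223.25 kip·in.
Critical point at (x, y) = (3.343, 4.25) from centroid. f_tx = M·y/J = 3.779 kip/in; f_ty = M·x/J = 2.973 kip/in.
Resultant f_max = √[f_tx² + (f_v + f_ty)²] = √[3.779² + (1.343 + 2.973)²] = 5.736 kip/in.
Capacity per unit length: r_n/Ω = (1/2.0) × 0.6 × 80 × (0.707 × 0.75) = 12.73 kip/in.
5.736 ≤ 12.73 → adequate.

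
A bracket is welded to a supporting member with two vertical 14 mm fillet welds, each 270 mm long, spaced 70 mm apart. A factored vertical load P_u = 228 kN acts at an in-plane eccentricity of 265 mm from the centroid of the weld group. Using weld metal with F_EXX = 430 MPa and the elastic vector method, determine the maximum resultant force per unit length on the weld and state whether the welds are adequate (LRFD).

Total weld length L_w = 540 mm. Treat welds as unit-width lines.
Polar moment about centroid: J = 2[d³/12 + d(b/2)²] = 2[270³/12 + 270×35²] = 3942000 mm³.
Direct shear f_v = P/L_w = 228×10³ / 540 = 422.2 N/mm (vertical).
Torsion M = P·e = 228×10³ × 265 = 60420000 N·mm.
Critical point at (x, y) = (35, 135) from centroid. f_tx = M·y/J = 2069 N/mm; f_ty = M·x/J = 536.5 N/mm.
Resultant f_max = √[f_tx² + (f_v + f_ty)²] = √[2069² + (422.2 + 536.5)²] = 2280 N/mm.
Capacity per unit length: φr_n = 0.75 × 0.6 × 430 × (0.707 × 14) = 1915 N/mm.
2280 > 1915 → NOT adequate.

f_max ≈ 2280 N/mm; NOT adequate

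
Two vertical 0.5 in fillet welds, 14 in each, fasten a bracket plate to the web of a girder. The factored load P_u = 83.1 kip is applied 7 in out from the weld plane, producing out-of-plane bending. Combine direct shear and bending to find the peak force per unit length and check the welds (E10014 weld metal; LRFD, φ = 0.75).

f_max ≈ 9.39 kip/in; adequate

E100XX → F_EXX = 100 ksi.
L_w = 2 × 14 = 28 in; section modulus (unit throat) S = 2 × L²/6 = 65.33 in².
Direct shear f_v = P/L_w = 83.1/28 = 2.968 kip/in.
Moment M = P × e = 83.1 × 7 = 581.7 kip·in; bending f_b = M/S = 8.904 kip/in.
f_max = √(f_v² + f_b²) = √(2.968² + 8.904²) = 9.385 kip/in.
φr_n = 0.75 × 0.6 × 100 × (0.707 × 0.5) = 15.91 kip/in → adequate.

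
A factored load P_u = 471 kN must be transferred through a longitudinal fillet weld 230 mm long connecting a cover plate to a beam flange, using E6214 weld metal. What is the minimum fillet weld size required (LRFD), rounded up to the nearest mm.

w = 11 mm

E62XX → F_EXX = 620 MPa.
Total weld length L = 230 mm.
Required throat t_e = P_u / (φ × 0.6 F_EXX × L) = 471 / (0.75 × 0.6 × 620 × 230 × 10⁻³) = 7.34 mm.
Required leg w = t_e / 0.707 = 10.38 mm → use 11 mm.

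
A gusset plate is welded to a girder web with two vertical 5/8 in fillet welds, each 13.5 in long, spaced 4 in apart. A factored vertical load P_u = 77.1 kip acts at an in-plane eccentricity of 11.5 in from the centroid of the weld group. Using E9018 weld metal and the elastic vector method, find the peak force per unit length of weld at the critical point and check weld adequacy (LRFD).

f_max ≈ 13.1 kip/in; adequate

E90XX → F_EXX = 90 ksi.
Total weld length L_w = 27 in. Treat welds as unit-width lines.
Polar moment about centroid: J = 2[d³/12 + d(b/2)²] = 2[13.5³/12 + 13.5×2²] = 518.1 in³.
Direct shear f_v = P/L_w = 77.1 / 27 = 2.856 kip/in (vertical).
Torsion M = P·e = 77.1 × 11.5 = 886.65 kip·in.
Critical point at (x, y) = (2, 6.75) from centroid. f_tx = M·y/J = 11.55 kip/in; f_ty = M·x/J = 3.423 kip/in.
Resultant f_max = √[f_tx² + (f_v + f_ty)²] = √[11.55² + (2.856 + 3.423)²] = 13.15 kip/in.
Capacity per unit length: φr_n = 0.75 × 0.6 × 90 × (0.707 × 0.625) = 17.9 kip/in.
13.15 ≤ 17.9 → adequate.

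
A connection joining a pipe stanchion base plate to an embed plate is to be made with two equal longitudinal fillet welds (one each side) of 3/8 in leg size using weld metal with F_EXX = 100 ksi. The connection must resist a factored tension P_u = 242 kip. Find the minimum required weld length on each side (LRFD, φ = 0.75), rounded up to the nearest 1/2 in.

Throat t_e = 0.707 × 0.375 = 0.2651 in.
φr_n = 0.75 × 0.6 × 100 × 0.2651 = 11.93 kip/in.
L_req = P_u / φr_n = 242 / 11.93 = 20.28 in total.
Per side: 20.28 / 2 = 10.14 in.
Round up → use L = 10.5 in on each side.

L = 10.5 in on each side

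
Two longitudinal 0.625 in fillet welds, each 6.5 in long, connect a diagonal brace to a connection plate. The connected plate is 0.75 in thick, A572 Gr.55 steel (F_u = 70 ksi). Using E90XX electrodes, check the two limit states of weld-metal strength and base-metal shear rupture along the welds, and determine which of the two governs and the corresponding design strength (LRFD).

φR_n ≈ 233 kip (weld metal governs)

E90XX → F_EXX = 90 ksi.
t_e = 0.707 × 0.625 = 0.4419 in; L = 13 in.
Weld metal: φR_n = 0.75 × 0.6 × 90 × 0.4419 × 13 = 232.6 kip.
Base metal (shear rupture): φR_n = 0.75 × 0.6 × 70 × 0.75 × 13 = 307.1 kip.
Governing: weld metal.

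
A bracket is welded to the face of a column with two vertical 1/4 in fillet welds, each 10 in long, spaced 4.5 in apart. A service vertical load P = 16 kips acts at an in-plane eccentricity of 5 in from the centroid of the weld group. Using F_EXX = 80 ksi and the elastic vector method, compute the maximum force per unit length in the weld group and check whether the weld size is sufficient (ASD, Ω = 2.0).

Total weld length L_w = 20 in. Treat welds as unit-width lines.
Polar moment about centroid: J = 2[d³/12 + d(b/2)²] = 2[10³/12 + 10×2.25²] = 267.9 in³.
Direct shear f_v = P/L_w = 16 / 20 = 0.8 kip/in (vertical).
Torsion M = P·e = 16 × 5 = 80 kip·in.
Critical point at (x, y) = (2.25, 5) from centroid. f_tx = M·y/J = 1.493 kip/in; f_ty = M·x/J = 0.6719 kip/in.
Resultant f_max = √[f_tx² + (f_v + f_ty)²] = √[1.493² + (0.8 + 0.6719)²] = 2.097 kip/in.
Capacity per unit length: r_n/Ω = (1/2.0) × 0.6 × 80 × (0.707 × 0.25) = 4.242 kip/in.
2.097 ≤ 4.242 → adequate.

f_max ≈ 2.1 kip/in; adequate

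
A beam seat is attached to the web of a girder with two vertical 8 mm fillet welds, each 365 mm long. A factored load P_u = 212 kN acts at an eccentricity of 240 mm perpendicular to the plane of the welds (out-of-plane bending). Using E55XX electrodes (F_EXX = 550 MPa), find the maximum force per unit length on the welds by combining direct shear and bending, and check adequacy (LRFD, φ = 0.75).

f_max ≈ 1180 N/mm; adequate

L_w = 2 × 365 = 730 mm; section modulus (unit throat) S = 2 × L²/6 = 44410 mm².
Direct shear f_v = P/L_w = 212×10³/730 = 290.4 N/mm.
Moment M = P × e = 212×10³ × 240 = 50880000 N·mm; bending f_b = M/S = 1146 N/mm.
f_max = √(f_v² + f_b²) = √(290.4² + 1146²) = 1182 N/mm.
φr_n = 0.75 × 0.6 × 550 × (0.707 × 8) = 1400 N/mm → adequate.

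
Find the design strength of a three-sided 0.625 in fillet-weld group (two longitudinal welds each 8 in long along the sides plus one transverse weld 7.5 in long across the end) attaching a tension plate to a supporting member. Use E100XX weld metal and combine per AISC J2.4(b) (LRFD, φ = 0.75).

E100XX → F_EXX = 100 ksi.
t_e = 0.707 × 0.625 = 0.4419 in.
R_nwl = 0.6 × 100 × 0.4419 × 16 = 424.2 kips (longitudinal, 2 welds).
R_nwt = 0.6 × 100 × 0.4419 × 7.5 = 198.8 kips (transverse, base value).
(i) R_nwl + R_nwt = 623 kips; (ii) 0.85 R_nwl + 1.5 R_nwt = 658.8 kips.
R_n = max = 658.8 kips [governs: (ii)]; φR_n = 494.1 kips.

φR_n ≈ 494 kips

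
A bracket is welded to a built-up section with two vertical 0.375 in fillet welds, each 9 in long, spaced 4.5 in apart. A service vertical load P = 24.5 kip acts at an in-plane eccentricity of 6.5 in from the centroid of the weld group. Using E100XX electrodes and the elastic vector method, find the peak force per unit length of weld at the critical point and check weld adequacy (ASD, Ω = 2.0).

E100XX → F_EXX = 100 ksi.
Total weld length L_w = 18 in. Treat welds as unit-width lines.
Polar moment about centroid: J = 2[d³/12 + d(b/2)²] = 2[9³/12 + 9×2.25²] = 212.6 in³.
Direct shear f_v = P/L_w = 24.5 / 18 = 1.361 kip/in (vertical).
Torsion M = P·e = 24.5 × 6.5 = 159.25 kip·in.
Critical point at (x, y) = (2.25, 4.5) from centroid. f_tx = M·y/J = 3.37 kip/in; f_ty = M·x/J = 1.685 kip/in.
Resultant f_max = √[f_tx² + (f_v + f_ty)²] = √[3.37² + (1.361 + 1.685)²] = 4.543 kip/in.
Capacity per unit length: r_n/Ω = (1/2.0) × 0.6 × 100 × (0.707 × 0.375) = 7.954 kip/in.
4.543 ≤ 7.954 → adequate.

f_max ≈ 4.54 kip/in; adequate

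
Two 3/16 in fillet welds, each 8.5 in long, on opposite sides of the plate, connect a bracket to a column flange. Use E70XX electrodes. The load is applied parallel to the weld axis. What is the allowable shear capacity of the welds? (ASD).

E70XX → F_EXX = 70 ksi.
Effective throat t_e = 0.707 × 0.1875 = 0.1326 in.
Total length L = 17 in; A_we = 0.1326 × 17 = 2.254 in².
F_nw = 0.6 F_EXX = 0.6 × 70 = 42 ksi.
R_n = 42 × 2.254 = 94.65 kip; R_n/Ω = 94.65/2.0 = 47.32 kip.

R_n/Ω ≈ 47.3 kip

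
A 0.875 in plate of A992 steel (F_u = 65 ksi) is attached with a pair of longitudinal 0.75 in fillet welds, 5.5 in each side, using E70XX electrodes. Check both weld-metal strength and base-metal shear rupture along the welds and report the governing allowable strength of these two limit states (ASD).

E70XX → F_EXX = 70 ksi.
t_e = 0.707 × 0.75 = 0.5302 in; L = 11 in.
Weld metal: R_n/Ω = (1/2.0) × 0.6 × 70 × 0.5302 × 11 = 122.5 kips.
Base metal (shear rupture): R_n/Ω = (1/2.0) × 0.6 × 65 × 0.875 × 11 = 187.7 kips.
Governing: weld metal.

R_n/Ω ≈ 122 kips (weld metal governs)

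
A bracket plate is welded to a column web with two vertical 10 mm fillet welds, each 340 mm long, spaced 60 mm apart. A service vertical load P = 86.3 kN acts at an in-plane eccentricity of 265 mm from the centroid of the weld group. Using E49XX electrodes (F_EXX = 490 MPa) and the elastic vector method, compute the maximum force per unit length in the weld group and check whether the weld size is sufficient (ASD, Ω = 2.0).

f_max ≈ 587 N/mm; adequate

Total weld length L_w = 680 mm. Treat welds as unit-width lines.
Polar moment about centroid: J = 2[d³/12 + d(b/2)²] = 2[340³/12 + 340×30²] = 7163000 mm³.
Direct shear f_v = P/L_w = 86.3×10³ / 680 = 126.9 N/mm (vertical).
Torsion M = P·e = 86.3×10³ × 265 = 22870000 N·mm.
Critical point at (x, y) = (30, 170) from centroid. f_tx = M·y/J = 542.8 N/mm; f_ty = M·x/J = 95.79 N/mm.
Resultant f_max = √[f_tx² + (f_v + f_ty)²] = √[542.8² + (126.9 + 95.79)²] = 586.7 N/mm.
Capacity per unit length: r_n/Ω = (1/2.0) × 0.6 × 490 × (0.707 × 10) = 1039 N/mm.
586.7 ≤ 1039 → adequate.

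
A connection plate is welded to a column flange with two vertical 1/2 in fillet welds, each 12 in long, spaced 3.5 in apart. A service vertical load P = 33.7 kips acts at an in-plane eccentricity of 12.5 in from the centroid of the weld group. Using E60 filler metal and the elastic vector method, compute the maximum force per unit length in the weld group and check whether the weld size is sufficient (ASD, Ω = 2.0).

f_max ≈ 7.79 kip/in; NOT adequate

E60XX → F_EXX = 60 ksi.
Total weld length L_w = 24 in. Treat welds as unit-width lines.
Polar moment about centroid: J = 2[d³/12 + d(b/2)²] = 2[12³/12 + 12×1.75²] = 361.5 in³.
Direct shear f_v = P/L_w = 33.7 / 24 = 1.404 kip/in (vertical).
Torsion M = P·e = 33.7 × 12.5 = 421.25 kip·in.
Critical point at (x, y) = (1.75, 6) from centroid. f_tx = M·y/J = 6.992 kip/in; f_ty = M·x/J = 2.039 kip/in.
Resultant f_max = √[f_tx² + (f_v + f_ty)²] = √[6.992² + (1.404 + 2.039)²] = 7.794 kip/in.
Capacity per unit length: r_n/Ω = (1/2.0) × 0.6 × 60 × (0.707 × 0.5) = 6.363 kip/in.
7.794 > 6.363 → NOT adequate.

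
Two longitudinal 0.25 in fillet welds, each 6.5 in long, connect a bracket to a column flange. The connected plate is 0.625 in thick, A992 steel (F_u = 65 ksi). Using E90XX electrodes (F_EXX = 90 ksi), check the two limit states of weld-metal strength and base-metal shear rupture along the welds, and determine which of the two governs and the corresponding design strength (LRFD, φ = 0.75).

φR_n ≈ 93.1 kips (weld metal governs)

t_e = 0.707 × 0.25 = 0.1767 in; L = 13 in.
Weld metal: φR_n = 0.75 × 0.6 × 90 × 0.1767 × 13 = 93.06 kips.
Base metal (shear rupture): φR_n = 0.75 × 0.6 × 65 × 0.625 × 13 = 237.7 kips.
Governing: weld metal.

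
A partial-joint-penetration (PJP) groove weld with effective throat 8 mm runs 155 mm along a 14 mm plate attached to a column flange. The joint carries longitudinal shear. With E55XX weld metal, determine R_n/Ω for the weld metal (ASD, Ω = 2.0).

E55XX → F_EXX = 550 MPa.
Effective throat (given) t_e = 8 mm.
A_we = 8 × 155 = 1240 mm².
F_nw = 0.6 F_EXX = 330 MPa.
R_n/Ω = (330 × 1240) / 2.0 × 10⁻³ = 204.6 kN.

R_n/Ω ≈ 205 kN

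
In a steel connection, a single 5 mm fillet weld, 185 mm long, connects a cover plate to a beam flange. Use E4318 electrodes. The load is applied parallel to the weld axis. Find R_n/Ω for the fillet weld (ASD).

E43XX → F_EXX = 430 MPa.
Effective throat t_e = 0.707 × 5 = 3.535 mm.
Total length L = 185 mm; A_we = 3.535 × 185 = 654 mm².
F_nw = 0.6 F_EXX = 0.6 × 430 = 258 MPa.
R_n = 258 × 654 × 10⁻³ = 168.7 kN; R_n/Ω = 168.7/2.0 = 84.36 kN.

R_n/Ω ≈ 84.4 kN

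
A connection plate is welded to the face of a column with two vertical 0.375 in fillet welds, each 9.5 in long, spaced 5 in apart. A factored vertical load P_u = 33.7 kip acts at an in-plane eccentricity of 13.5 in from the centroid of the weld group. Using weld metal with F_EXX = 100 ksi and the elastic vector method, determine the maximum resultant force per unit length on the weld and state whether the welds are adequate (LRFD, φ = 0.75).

Total weld length L_w = 19 in. Treat welds as unit-width lines.
Polar moment about centroid: J = 2[d³/12 + d(b/2)²] = 2[9.5³/12 + 9.5×2.5²] = 261.6 in³.
Direct shear f_v = P/L_w = 33.7 / 19 = 1.774 kip/in (vertical).
Torsion M = P·e = 33.7 × 13.5 = 454.95 kip·in.
Critical point at (x, y) = (2.5, 4.75) from centroid. f_tx = M·y/J = 8.259 kip/in; f_ty = M·x/J = 4.347 kip/in.
Resultant f_max = √[f_tx² + (f_v + f_ty)²] = √[8.259² + (1.774 + 4.347)²] = 10.28 kip/in.
Capacity per unit length: φr_n = 0.75 × 0.6 × 100 × (0.707 × 0.375) = 11.93 kip/in.
10.28 ≤ 11.93 → adequate.

f_max ≈ 10.3 kip/in; adequate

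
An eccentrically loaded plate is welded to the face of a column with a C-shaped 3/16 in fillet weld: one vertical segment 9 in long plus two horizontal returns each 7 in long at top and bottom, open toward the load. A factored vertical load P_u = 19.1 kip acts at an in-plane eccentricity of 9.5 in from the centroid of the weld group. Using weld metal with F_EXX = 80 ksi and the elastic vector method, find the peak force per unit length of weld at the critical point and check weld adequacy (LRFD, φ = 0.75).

Total weld length L_w = 23 in. Treat welds as unit-width lines.
Centroid: x̄ = 2×7×3.5 / 23 = 2.13 in from the vertical weld.
Polar moment about centroid: J = I_x + I_y = [9³/12 + 2×7×4.5²] + [9×2.13² + 2(7³/12 + 7×1.37²)] = 468.5 in³.
Direct shear f_v = P/L_w = 19.1 / 23 = 0.8304 kip/in (vertical).
Torsion M = P·e = 19.1 × 9.5 = 181.45 kip·in.
Critical point at (x, y) = (4.87, 4.5) from centroid. f_tx = M·y/J = 1.743 kip/in; f_ty = M·x/J = 1.886 kip/in.
Resultant f_max = √[f_tx² + (f_v + f_ty)²] = √[1.743² + (0.8304 + 1.886)²] = 3.227 kip/in.
Capacity per unit length: φr_n = 0.75 × 0.6 × 80 × (0.707 × 0.1875) = 4.772 kip/in.
3.227 ≤ 4.772 → adequate.

f_max ≈ 3.23 kip/in; adequate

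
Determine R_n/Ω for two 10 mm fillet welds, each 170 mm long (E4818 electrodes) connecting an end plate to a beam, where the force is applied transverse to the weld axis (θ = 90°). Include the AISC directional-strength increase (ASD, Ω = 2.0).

R_n/Ω ≈ 519 kN

E48XX → F_EXX = 480 MPa.
t_e = 0.707 × 10 = 7.07 mm; A_we = 7.07 × 340 = 2404 mm².
Directional factor: 1.0 + 0.5 sin^1.5(90°) = 1.5.
F_nw = 0.6 × 480 × 1.5 = 432 MPa.
R_n/Ω = (432 × 2404) / 2.0 × 10⁻³ = 519.2 kN.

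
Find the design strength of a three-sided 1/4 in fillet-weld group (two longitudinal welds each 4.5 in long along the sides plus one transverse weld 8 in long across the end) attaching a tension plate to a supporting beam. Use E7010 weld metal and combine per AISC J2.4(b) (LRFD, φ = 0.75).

E70XX → F_EXX = 70 ksi.
t_e = 0.707 × 0.25 = 0.1767 in.
R_nwl = 0.6 × 70 × 0.1767 × 9 = 66.81 kips (longitudinal, 2 welds).
R_nwt = 0.6 × 70 × 0.1767 × 8 = 59.39 kips (transverse, base value).
(i) R_nwl + R_nwt = 126.2 kips; (ii) 0.85 R_nwl + 1.5 R_nwt = 145.9 kips.
R_n = max = 145.9 kips [governs: (ii)]; φR_n = 109.4 kips.

φR_n ≈ 109 kips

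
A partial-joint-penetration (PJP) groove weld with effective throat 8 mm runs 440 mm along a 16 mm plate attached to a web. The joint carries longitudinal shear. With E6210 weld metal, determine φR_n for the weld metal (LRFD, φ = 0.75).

E62XX → F_EXX = 620 MPa.
Effective throat (given) t_e = 8 mm.
A_we = 8 × 440 = 3520 mm².
F_nw = 0.6 F_EXX = 372 MPa.
φR_n = 0.75 × 372 × 3520 × 10⁻³ = 982.1 kN.

φR_n ≈ 982 kN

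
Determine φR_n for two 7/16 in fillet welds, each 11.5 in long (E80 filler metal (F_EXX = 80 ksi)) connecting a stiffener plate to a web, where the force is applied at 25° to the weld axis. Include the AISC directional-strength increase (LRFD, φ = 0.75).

t_e = 0.707 × 0.4375 = 0.3093 in; A_we = 0.3093 × 23 = 7.114 in².
Directional factor: 1.0 + 0.5 sin^1.5(25°) = 1.137.
F_nw = 0.6 × 80 × 1.137 = 54.59 ksi.
φR_n = 0.75 × 54.59 × 7.114 = 291.3 kip.

φR_n ≈ 291 kip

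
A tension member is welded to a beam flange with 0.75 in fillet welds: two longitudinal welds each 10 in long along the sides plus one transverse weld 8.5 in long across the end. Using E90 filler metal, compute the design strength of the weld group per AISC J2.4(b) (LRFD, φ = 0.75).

E90XX → F_EXX = 90 ksi.
t_e = 0.707 × 0.75 = 0.5302 in.
R_nwl = 0.6 × 90 × 0.5302 × 20 = 572.7 kip (longitudinal, 2 welds).
R_nwt = 0.6 × 90 × 0.5302 × 8.5 = 243.4 kip (transverse, base value).
(i) R_nwl + R_nwt = 816.1 kip; (ii) 0.85 R_nwl + 1.5 R_nwt = 851.8 kip.
R_n = max = 851.8 kip [governs: (ii)]; φR_n = 638.9 kip.

φR_n ≈ 639 kip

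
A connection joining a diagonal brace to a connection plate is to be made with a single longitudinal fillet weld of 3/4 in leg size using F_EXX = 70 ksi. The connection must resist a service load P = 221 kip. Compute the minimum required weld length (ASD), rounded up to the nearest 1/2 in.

L = 20 in

Throat t_e = 0.707 × 0.75 = 0.5302 in.
r_n/Ω = (0.6 × 70 × 0.5302) / 2.0 = 11.14 kip/in.
L_req = P / (r_n/Ω) = 221 / 11.14 = 19.85 in total.
Round up → use L = 20 in.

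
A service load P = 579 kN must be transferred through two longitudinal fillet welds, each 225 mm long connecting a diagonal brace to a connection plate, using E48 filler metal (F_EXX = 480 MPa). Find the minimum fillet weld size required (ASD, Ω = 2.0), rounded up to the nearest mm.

Total weld length L = 450 mm.
Required throat t_e = P × Ω / (0.6 F_EXX × L) = 579 × 2.0 / (0.6 × 480 × 450 × 10⁻³) = 8.935 mm.
Required leg w = t_e / 0.707 = 12.64 mm → use 13 mm.

w = 13 mm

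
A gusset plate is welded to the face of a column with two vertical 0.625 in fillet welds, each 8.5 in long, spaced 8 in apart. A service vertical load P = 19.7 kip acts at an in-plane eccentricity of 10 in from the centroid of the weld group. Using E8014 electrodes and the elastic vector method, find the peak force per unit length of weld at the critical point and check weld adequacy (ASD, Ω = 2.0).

E80XX → F_EXX = 80 ksi.
Total weld length L_w = 17 in. Treat welds as unit-width lines.
Polar moment about centroid: J = 2[d³/12 + d(b/2)²] = 2[8.5³/12 + 8.5×4²] = 374.4 in³.
Direct shear f_v = P/L_w = 19.7 / 17 = 1.159 kip/in (vertical).
Torsion M = P·e = 19.7 × 10 = 197 kip·in.
Critical point at (x, y) = (4, 4.25) from centroid. f_tx = M·y/J = 2.237 kip/in; f_ty = M·x/J = 2.105 kip/in.
Resultant f_max = √[f_tx² + (f_v + f_ty)²] = √[2.237² + (1.159 + 2.105)²] = 3.957 kip/in.
Capacity per unit length: r_n/Ω = (1/2.0) × 0.6 × 80 × (0.707 × 0.625) = 10.6 kip/in.
3.957 ≤ 10.6 → adequate.

f_max ≈ 3.96 kip/in; adequate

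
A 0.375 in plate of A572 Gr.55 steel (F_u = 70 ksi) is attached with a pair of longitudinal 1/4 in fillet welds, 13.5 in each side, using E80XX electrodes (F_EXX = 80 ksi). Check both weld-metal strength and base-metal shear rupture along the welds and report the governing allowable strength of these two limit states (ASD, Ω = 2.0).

R_n/Ω ≈ 115 kip (weld metal governs)

t_e = 0.707 × 0.25 = 0.1767 in; L = 27 in.
Weld metal: R_n/Ω = (1/2.0) × 0.6 × 80 × 0.1767 × 27 = 114.5 kip.
Base metal (shear rupture): R_n/Ω = (1/2.0) × 0.6 × 70 × 0.375 × 27 = 212.6 kip.
Governing: weld metal.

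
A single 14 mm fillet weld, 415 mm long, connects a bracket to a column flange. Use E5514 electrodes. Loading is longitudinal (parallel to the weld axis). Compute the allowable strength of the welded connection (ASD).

R_n/Ω ≈ 678 kN

E55XX → F_EXX = 550 MPa.
Effective throat t_e = 0.707 × 14 = 9.898 mm.
Total length L = 415 mm; A_we = 9.898 × 415 = 4108 mm².
F_nw = 0.6 F_EXX = 0.6 × 550 = 330 MPa.
R_n = 330 × 4108 × 10⁻³ = 1356 kN; R_n/Ω = 1356/2.0 = 677.8 kN.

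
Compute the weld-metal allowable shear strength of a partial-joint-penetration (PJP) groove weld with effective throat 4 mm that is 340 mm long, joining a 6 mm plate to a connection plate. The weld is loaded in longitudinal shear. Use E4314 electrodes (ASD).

R_n/Ω ≈ 175 kN

E43XX → F_EXX = 430 MPa.
Effective throat (given) t_e = 4 mm.
A_we = 4 × 340 = 1360 mm².
F_nw = 0.6 F_EXX = 258 MPa.
R_n/Ω = (258 × 1360) / 2.0 × 10⁻³ = 175.4 kN.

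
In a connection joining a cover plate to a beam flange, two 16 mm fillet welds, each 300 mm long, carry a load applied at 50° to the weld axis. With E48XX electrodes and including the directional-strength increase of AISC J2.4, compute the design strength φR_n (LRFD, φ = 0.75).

E48XX → F_EXX = 480 MPa.
t_e = 0.707 × 16 = 11.31 mm; A_we = 11.31 × 600 = 6787 mm².
Directional factor: 1.0 + 0.5 sin^1.5(50°) = 1.335.
F_nw = 0.6 × 480 × 1.335 = 384.5 MPa.
φR_n = 0.75 × 384.5 × 6787 × 10⁻³ = 1958 kN.

φR_n ≈ 1960 kN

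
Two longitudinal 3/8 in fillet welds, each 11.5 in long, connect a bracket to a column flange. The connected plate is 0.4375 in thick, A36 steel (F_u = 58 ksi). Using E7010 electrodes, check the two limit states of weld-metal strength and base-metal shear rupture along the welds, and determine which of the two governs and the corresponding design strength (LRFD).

E70XX → F_EXX = 70 ksi.
t_e = 0.707 × 0.375 = 0.2651 in; L = 23 in.
Weld metal: φR_n = 0.75 × 0.6 × 70 × 0.2651 × 23 = 192.1 kips.
Base metal (shear rupture): φR_n = 0.75 × 0.6 × 58 × 0.4375 × 23 = 262.6 kips.
Governing: weld metal.

φR_n ≈ 192 kips (weld metal governs)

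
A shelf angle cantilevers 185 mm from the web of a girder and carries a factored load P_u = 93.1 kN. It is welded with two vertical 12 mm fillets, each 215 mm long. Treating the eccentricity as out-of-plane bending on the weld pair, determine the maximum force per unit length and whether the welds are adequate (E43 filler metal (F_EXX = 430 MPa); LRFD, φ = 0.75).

f_max ≈ 1140 N/mm; adequate

L_w = 2 × 215 = 430 mm; section modulus (unit throat) S = 2 × L²/6 = 15410 mm².
Direct shear f_v = P/L_w = 93.1×10³/430 = 216.5 N/mm.
Moment M = P × e = 93.1×10³ × 185 = 17224000 N·mm; bending f_b = M/S = 1118 N/mm.
f_max = √(f_v² + f_b²) = √(216.5² + 1118²) = 1139 N/mm.
φr_n = 0.75 × 0.6 × 430 × (0.707 × 12) = 1642 N/mm → adequate.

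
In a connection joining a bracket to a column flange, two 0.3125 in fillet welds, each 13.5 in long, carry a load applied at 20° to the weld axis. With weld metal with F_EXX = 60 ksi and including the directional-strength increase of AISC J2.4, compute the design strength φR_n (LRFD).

φR_n ≈ 177 kips

t_e = 0.707 × 0.3125 = 0.2209 in; A_we = 0.2209 × 27 = 5.965 in².
Directional factor: 1.0 + 0.5 sin^1.5(20°) = 1.1.
F_nw = 0.6 × 60 × 1.1 = 39.6 ksi.
φR_n = 0.75 × 39.6 × 5.965 = 177.2 kips.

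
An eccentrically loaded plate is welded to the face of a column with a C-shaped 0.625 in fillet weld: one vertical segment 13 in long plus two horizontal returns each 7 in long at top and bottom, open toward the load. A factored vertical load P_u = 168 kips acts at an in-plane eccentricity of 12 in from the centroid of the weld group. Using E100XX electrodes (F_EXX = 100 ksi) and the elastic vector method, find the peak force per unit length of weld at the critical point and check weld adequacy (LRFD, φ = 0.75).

Total weld length L_w = 27 in. Treat welds as unit-width lines.
Centroid: x̄ = 2×7×3.5 / 27 = 1.815 in from the vertical weld.
Polar moment about centroid: J = I_x + I_y = [13³/12 + 2×7×6.5²] + [13×1.815² + 2(7³/12 + 7×1.685²)] = 914.3 in³.
Direct shear f_v = P/L_w = 168 / 27 = 6.222 kip/in (vertical).
Torsion M = P·e = 168 × 12 = 2016 kip·in.
Critical point at (x, y) = (5.185, 6.5) from centroid. f_tx = M·y/J = 14.33 kip/in; f_ty = M·x/J = 11.43 kip/in.
Resultant f_max = √[f_tx² + (f_v + f_ty)²] = √[14.33² + (6.222 + 11.43)²] = 22.74 kip/in.
Capacity per unit length: φr_n = 0.75 × 0.6 × 100 × (0.707 × 0.625) = 19.88 kip/in.
22.74 > 19.88 → NOT adequate.

f_max ≈ 22.7 kip/in; NOT adequate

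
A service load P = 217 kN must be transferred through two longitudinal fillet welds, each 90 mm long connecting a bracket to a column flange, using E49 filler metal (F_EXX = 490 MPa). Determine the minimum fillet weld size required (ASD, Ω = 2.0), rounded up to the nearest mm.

w = 12 mm

Total weld length L = 180 mm.
Required throat t_e = P × Ω / (0.6 F_EXX × L) = 217 × 2.0 / (0.6 × 490 × 180 × 10⁻³) = 8.201 mm.
Required leg w = t_e / 0.707 = 11.6 mm → use 12 mm.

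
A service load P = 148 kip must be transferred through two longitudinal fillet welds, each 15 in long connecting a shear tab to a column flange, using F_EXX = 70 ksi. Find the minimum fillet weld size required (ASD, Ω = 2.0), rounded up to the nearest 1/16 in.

Total weld length L = 30 in.
Required throat t_e = P × Ω / (0.6 F_EXX × L) = 148 × 2.0 / (0.6 × 70 × 30) = 0.2349 in.
Required leg w = t_e / 0.707 = 0.3323 in → use 3/8 in.

w = 3/8 in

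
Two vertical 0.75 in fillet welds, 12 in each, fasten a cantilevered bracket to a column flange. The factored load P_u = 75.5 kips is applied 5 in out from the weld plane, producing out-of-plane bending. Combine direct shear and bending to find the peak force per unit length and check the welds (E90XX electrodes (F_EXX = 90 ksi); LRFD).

L_w = 2 × 12 = 24 in; section modulus (unit throat) S = 2 × L²/6 = 48 in².
Direct shear f_v = P/L_w = 75.5/24 = 3.146 kip/in.
Moment M = P × e = 75.5 × 5 = 377.5 kip·in; bending f_b = M/S = 7.865 kip/in.
f_max = √(f_v² + f_b²) = √(3.146² + 7.865²) = 8.47 kip/in.
φr_n = 0.75 × 0.6 × 90 × (0.707 × 0.75) = 21.48 kip/in → adequate.

f_max ≈ 8.47 kip/in; adequate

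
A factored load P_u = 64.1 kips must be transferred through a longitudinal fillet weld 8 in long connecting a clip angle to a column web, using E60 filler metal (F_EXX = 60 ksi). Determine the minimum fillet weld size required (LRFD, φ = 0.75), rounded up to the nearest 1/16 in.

w = 7/16 in

Total weld length L = 8 in.
Required throat t_e = P_u / (φ × 0.6 F_EXX × L) = 64.1 / (0.75 × 0.6 × 60 × 8) = 0.2968 in.
Required leg w = t_e / 0.707 = 0.4197 in → use 7/16 in.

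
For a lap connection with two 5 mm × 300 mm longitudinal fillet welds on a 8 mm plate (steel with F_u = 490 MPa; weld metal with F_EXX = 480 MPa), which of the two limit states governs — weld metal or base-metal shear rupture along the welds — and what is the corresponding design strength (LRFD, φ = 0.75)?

φR_n ≈ 458 kN (weld metal governs)

t_e = 0.707 × 5 = 3.535 mm; L = 600 mm.
Weld metal: φR_n = 0.75 × 0.6 × 480 × 3.535 × 600 × 10⁻³ = 458.1 kN.
Base metal (shear rupture): φR_n = 0.75 × 0.6 × 490 × 8 × 600 × 10⁻³ = 1058 kN.
Governing: weld metal.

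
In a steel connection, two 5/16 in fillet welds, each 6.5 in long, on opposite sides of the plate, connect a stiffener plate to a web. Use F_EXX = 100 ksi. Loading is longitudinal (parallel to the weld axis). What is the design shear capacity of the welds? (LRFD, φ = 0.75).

Effective throat t_e = 0.707 × 0.3125 = 0.2209 in.
Total length L = 13 in; A_we = 0.2209 × 13 = 2.872 in².
F_nw = 0.6 F_EXX = 0.6 × 100 = 60 ksi.
φR_n = 0.75 × 60 × 2.872 = 129.2 kip.

φR_n ≈ 129 kip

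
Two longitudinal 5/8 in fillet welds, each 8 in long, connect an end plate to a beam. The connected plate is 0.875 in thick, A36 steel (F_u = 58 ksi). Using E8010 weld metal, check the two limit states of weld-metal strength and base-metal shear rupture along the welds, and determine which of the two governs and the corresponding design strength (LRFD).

E80XX → F_EXX = 80 ksi.
t_e = 0.707 × 0.625 = 0.4419 in; L = 16 in.
Weld metal: φR_n = 0.75 × 0.6 × 80 × 0.4419 × 16 = 254.5 kips.
Base metal (shear rupture): φR_n = 0.75 × 0.6 × 58 × 0.875 × 16 = 365.4 kips.
Governing: weld metal.

φR_n ≈ 255 kips (weld metal governs)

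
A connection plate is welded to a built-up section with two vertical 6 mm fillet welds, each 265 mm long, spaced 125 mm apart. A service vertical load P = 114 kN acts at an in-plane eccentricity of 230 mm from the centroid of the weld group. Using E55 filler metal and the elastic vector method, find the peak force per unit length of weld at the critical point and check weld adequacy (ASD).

f_max ≈ 857 N/mm; NOT adequate

E55XX → F_EXX = 550 MPa.
Total weld length L_w = 530 mm. Treat welds as unit-width lines.
Polar moment about centroid: J = 2[d³/12 + d(b/2)²] = 2[265³/12 + 265×62.5²] = 5172000 mm³.
Direct shear f_v = P/L_w = 114×10³ / 530 = 215.1 N/mm (vertical).
Torsion M = P·e = 114×10³ × 230 = 26220000 N·mm.
Critical point at (x, y) = (62.5, 132.5) from centroid. f_tx = M·y/J = 671.7 N/mm; f_ty = M·x/J = 316.9 N/mm.
Resultant f_max = √[f_tx² + (f_v + f_ty)²] = √[671.7² + (215.1 + 316.9)²] = 856.9 N/mm.
Capacity per unit length: r_n/Ω = (1/2.0) × 0.6 × 550 × (0.707 × 6) = 699.9 N/mm.
856.9 > 699.9 → NOT adequate.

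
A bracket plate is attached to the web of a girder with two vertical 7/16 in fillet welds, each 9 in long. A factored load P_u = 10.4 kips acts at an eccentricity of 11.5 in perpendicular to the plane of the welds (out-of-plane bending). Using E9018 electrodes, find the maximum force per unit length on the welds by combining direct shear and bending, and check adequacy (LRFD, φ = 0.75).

E90XX → F_EXX = 90 ksi.
L_w = 2 × 9 = 18 in; section modulus (unit throat) S = 2 × L²/6 = 27 in².
Direct shear f_v = P/L_w = 10.4/18 = 0.5778 kip/in.
Moment M = P × e = 10.4 × 11.5 = 119.6 kip·in; bending f_b = M/S = 4.43 kip/in.
f_max = √(f_v² + f_b²) = √(0.5778² + 4.43²) = 4.467 kip/in.
φr_n = 0.75 × 0.6 × 90 × (0.707 × 0.4375) = 12.53 kip/in → adequate.

f_max ≈ 4.47 kip/in; adequate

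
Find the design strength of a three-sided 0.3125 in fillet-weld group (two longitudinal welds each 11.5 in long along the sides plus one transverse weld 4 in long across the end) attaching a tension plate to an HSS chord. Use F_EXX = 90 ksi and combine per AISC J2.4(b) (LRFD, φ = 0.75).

φR_n ≈ 242 kips

t_e = 0.707 × 0.3125 = 0.2209 in.
R_nwl = 0.6 × 90 × 0.2209 × 23 = 274.4 kips (longitudinal, 2 welds).
R_nwt = 0.6 × 90 × 0.2209 × 4 = 47.72 kips (transverse, base value).
(i) R_nwl + R_nwt = 322.1 kips; (ii) 0.85 R_nwl + 1.5 R_nwt = 304.8 kips.
R_n = max = 322.1 kips [governs: (i)]; φR_n = 241.6 kips.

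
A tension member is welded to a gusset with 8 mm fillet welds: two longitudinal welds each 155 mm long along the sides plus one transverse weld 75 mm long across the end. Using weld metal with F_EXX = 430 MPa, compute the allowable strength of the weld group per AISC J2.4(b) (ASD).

t_e = 0.707 × 8 = 5.656 mm.
R_nwl = 0.6 × 430 × 5.656 × 310 × 10⁻³ = 452.4 kN (longitudinal, 2 welds).
R_nwt = 0.6 × 430 × 5.656 × 75 × 10⁻³ = 109.4 kN (transverse, base value).
(i) R_nwl + R_nwt = 561.8 kN; (ii) 0.85 R_nwl + 1.5 R_nwt = 548.7 kN.
R_n = max = 561.8 kN [governs: (i)]; R_n/Ω = 280.9 kN.

R_n/Ω ≈ 281 kN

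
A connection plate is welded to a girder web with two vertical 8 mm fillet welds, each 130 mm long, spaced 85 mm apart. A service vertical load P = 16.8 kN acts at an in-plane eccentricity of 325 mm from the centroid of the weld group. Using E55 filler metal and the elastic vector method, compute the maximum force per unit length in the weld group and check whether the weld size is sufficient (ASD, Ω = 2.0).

E55XX → F_EXX = 550 MPa.
Total weld length L_w = 260 mm. Treat welds as unit-width lines.
Polar moment about centroid: J = 2[d³/12 + d(b/2)²] = 2[130³/12 + 130×42.5²] = 835800 mm³.
Direct shear f_v = P/L_w = 16.8×10³ / 260 = 64.62 N/mm (vertical).
Torsion M = P·e = 16.8×10³ × 325 = 5460000 N·mm.
Critical point at (x, y) = (42.5, 65) from centroid. f_tx = M·y/J = 424.6 N/mm; f_ty = M·x/J = 277.6 N/mm.
Resultant f_max = √[f_tx² + (f_v + f_ty)²] = √[424.6² + (64.62 + 277.6)²] = 545.4 N/mm.
Capacity per unit length: r_n/Ω = (1/2.0) × 0.6 × 550 × (0.707 × 8) = 933.2 N/mm.
545.4 ≤ 933.2 → adequate.

f_max ≈ 545 N/mm; adequate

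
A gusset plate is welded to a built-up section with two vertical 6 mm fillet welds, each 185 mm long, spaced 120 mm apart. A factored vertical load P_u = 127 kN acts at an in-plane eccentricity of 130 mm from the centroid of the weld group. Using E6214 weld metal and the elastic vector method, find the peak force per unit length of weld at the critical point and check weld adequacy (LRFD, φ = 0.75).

f_max ≈ 992 N/mm; adequate

E62XX → F_EXX = 620 MPa.
Total weld length L_w = 370 mm. Treat welds as unit-width lines.
Polar moment about centroid: J = 2[d³/12 + d(b/2)²] = 2[185³/12 + 185×60²] = 2387000 mm³.
Direct shear f_v = P/L_w = 127×10³ / 370 = 343.2 N/mm (vertical).
Torsion M = P·e = 127×10³ × 130 = 16510000 N·mm.
Critical point at (x, y) = (60, 92.5) from centroid. f_tx = M·y/J = 639.7 N/mm; f_ty = M·x/J = 415 N/mm.
Resultant f_max = √[f_tx² + (f_v + f_ty)²] = √[639.7² + (343.2 + 415)²] = 992 N/mm.
Capacity per unit length: φr_n = 0.75 × 0.6 × 620 × (0.707 × 6) = 1184 N/mm.
992 ≤ 1184 → adequate.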